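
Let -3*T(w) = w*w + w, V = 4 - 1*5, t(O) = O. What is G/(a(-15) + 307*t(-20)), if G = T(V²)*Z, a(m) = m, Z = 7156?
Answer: 14312/18465 ≈ 0.77509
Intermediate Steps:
V = -1 (V = 4 - 5 = -1)
T(w) = -w/3 - w²/3 (T(w) = -(w*w + w)/3 = -(w² + w)/3 = -(w + w²)/3 = -w/3 - w²/3)
G = -14312/3 (G = -⅓*(-1)²*(1 + (-1)²)*7156 = -⅓*1*(1 + 1)*7156 = -⅓*1*2*7156 = -⅔*7156 = -14312/3 ≈ -4770.7)
G/(a(-15) + 307*t(-20)) = -14312/(3*(-15 + 307*(-20))) = -14312/(3*(-15 - 6140)) = -14312/3/(-6155) = -14312/3*(-1/6155) = 14312/18465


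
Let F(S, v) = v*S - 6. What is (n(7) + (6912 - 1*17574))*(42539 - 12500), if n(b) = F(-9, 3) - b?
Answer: -321477378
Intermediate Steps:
F(S, v) = -6 + S*v (F(S, v) = S*v - 6 = -6 + S*v)
n(b) = -33 - b (n(b) = (-6 - 9*3) - b = (-6 - 27) - b = -33 - b)
(n(7) + (6912 - 1*17574))*(42539 - 12500) = ((-33 - 1*7) + (6912 - 1*17574))*(42539 - 12500) = ((-33 - 7) + (6912 - 17574))*30039 = (-40 - 10662)*30039 = -10702*30039 = -321477378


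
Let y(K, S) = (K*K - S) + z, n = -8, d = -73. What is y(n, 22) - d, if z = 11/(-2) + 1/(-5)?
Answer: 1093/10 ≈ 109.30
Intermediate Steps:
z = -57/10 (z = 11*(-½) + 1*(-⅕) = -11/2 - ⅕ = -57/10 ≈ -5.7000)
y(K, S) = -57/10 + K² - S (y(K, S) = (K*K - S) - 57/10 = (K² - S) - 57/10 = -57/10 + K² - S)
y(n, 22) - d = (-57/10 + (-8)² - 1*22) - 1*(-73) = (-57/10 + 64 - 22) + 73 = 363/10 + 73 = 1093/10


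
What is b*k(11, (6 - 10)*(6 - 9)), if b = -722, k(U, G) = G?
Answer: -8664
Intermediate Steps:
b*k(11, (6 - 10)*(6 - 9)) = -722*(6 - 10)*(6 - 9) = -(-2888)*(-3) = -722*12 = -8664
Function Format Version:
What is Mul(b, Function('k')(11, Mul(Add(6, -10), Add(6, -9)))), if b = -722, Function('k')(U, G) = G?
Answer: -8664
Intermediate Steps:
Mul(b, Function('k')(11, Mul(Add(6, -10), Add(6, -9)))) = Mul(-722, Mul(Add(6, -10), Add(6, -9))) = Mul(-722, Mul(-4, -3)) = Mul(-722, 12) = -8664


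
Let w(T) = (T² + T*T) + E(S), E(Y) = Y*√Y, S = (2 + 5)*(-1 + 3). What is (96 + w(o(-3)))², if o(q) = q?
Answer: 15740 + 3192*√14 ≈ 27683.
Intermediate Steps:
S = 14 (S = 7*2 = 14)
E(Y) = Y^(3/2)
w(T) = 2*T² + 14*√14 (w(T) = (T² + T*T) + 14^(3/2) = (T² + T²) + 14*√14 = 2*T² + 14*√14)
(96 + w(o(-3)))² = (96 + (2*(-3)² + 14*√14))² = (96 + (2*9 + 14*√14))² = (96 + (18 + 14*√14))² = (114 + 14*√14)²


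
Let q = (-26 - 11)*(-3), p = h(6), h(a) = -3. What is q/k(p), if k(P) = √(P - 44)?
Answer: -111*I*√47/47 ≈ -16.191*I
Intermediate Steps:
p = -3
k(P) = √(-44 + P)
q = 111 (q = -37*(-3) = 111)
q/k(p) = 111/(√(-44 - 3)) = 111/(√(-47)) = 111/((I*√47)) = 111*(-I*√47/47) = -111*I*√47/47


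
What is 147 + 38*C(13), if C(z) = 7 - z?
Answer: -81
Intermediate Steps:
147 + 38*C(13) = 147 + 38*(7 - 1*13) = 147 + 38*(7 - 13) = 147 + 38*(-6) = 147 - 228 = -81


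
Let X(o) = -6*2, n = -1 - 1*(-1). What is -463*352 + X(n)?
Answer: -162988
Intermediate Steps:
n = 0 (n = -1 + 1 = 0)
X(o) = -12
-463*352 + X(n) = -463*352 - 12 = -162976 - 12 = -162988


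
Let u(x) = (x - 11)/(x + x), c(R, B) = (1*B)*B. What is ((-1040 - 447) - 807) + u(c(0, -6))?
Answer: -165143/72 ≈ -2293.7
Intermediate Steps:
c(R, B) = B² (c(R, B) = B*B = B²)
u(x) = (-11 + x)/(2*x) (u(x) = (-11 + x)/((2*x)) = (-11 + x)*(1/(2*x)) = (-11 + x)/(2*x))
((-1040 - 447) - 807) + u(c(0, -6)) = ((-1040 - 447) - 807) + (-11 + (-6)²)/(2*((-6)²)) = (-1487 - 807) + (½)*(-11 + 36)/36 = -2294 + (½)*(1/36)*25 = -2294 + 25/72 = -165143/72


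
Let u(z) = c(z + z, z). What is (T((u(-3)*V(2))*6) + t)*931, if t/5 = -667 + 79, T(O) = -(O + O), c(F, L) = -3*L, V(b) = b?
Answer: -2938236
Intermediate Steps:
u(z) = -3*z
T(O) = -2*O
t = -2940 (t = 5*(-667 + 79) = 5*(-588) = -2940)
(T((u(-3)*V(2))*6) + t)*931 = (-2*-3*(-3)*2*6 - 2940)*931 = (-2*9*2*6 - 2940)*931 = (-36*6 - 2940)*931 = (-2*108 - 2940)*931 = (-216 - 2940)*931 = -3156*931 = -2938236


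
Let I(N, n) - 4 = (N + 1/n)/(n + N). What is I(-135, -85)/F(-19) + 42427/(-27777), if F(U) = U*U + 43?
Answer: -79532752787/52462419900 ≈ -1.5160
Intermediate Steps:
I(N, n) = 4 + (N + 1/n)/(N + n) (I(N, n) = 4 + (N + 1/n)/(n + N) = 4 + (N + 1/n)/(N + n))
F(U) = 43 + U**2 (F(U) = U**2 + 43 = 43 + U**2)
I(-135, -85)/F(-19) + 42427/(-27777) = ((1 + 4*(-85)**2 + 5*(-135)*(-85))/((-85)*(-135 - 85)))/(43 + (-19)**2) + 42427/(-27777) = (-1/85*(1 + 4*7225 + 57375)/(-220))/(43 + 361) + 42427*(-1/27777) = -1/85*(-1/220)*(1 + 28900 + 57375)/404 - 42427/27777 = -1/85*(-1/220)*86276*(1/404) - 42427/27777 = (21569/4675)*(1/404) - 42427/27777 = 21569/1888700 - 42427/27777 = -79532752787/52462419900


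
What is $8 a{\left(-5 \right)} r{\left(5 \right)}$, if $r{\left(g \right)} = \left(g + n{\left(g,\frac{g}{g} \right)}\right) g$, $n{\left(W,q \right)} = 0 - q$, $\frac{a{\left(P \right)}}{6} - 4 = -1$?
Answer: $2880$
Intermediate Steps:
$a{\left(P \right)} = 18$ ($a{\left(P \right)} = 24 + 6 \left(-1\right) = 24 - 6 = 18$)
$n{\left(W,q \right)} = - q$
$r{\left(g \right)} = g \left(-1 + g\right)$ ($r{\left(g \right)} = \left(g - \frac{g}{g}\right) g = \left(g - 1\right) g = \left(-1 + g\right) g = g \left(-1 + g\right)$)
$8 a{\left(-5 \right)} r{\left(5 \right)} = 8 \cdot 18 \cdot 5 \left(-1 + 5\right) = 144 \cdot 5 \cdot 4 = 144 \cdot 20 = 2880$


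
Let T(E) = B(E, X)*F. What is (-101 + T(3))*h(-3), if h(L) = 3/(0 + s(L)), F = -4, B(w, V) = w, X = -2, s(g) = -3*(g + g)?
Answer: -113/6 ≈ -18.833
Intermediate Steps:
s(g) = -6*g
T(E) = -4*E (T(E) = E*(-4) = -4*E)
h(L) = -1/(2*L) (h(L) = 3/(0 - 6*L) = 3/((-6*L)) = 3*(-1/(6*L)) = -1/(2*L))
(-101 + T(3))*h(-3) = (-101 - 4*3)*(-1/2/(-3)) = (-101 - 12)*(-1/2*(-1/3)) = -113*1/6 = -113/6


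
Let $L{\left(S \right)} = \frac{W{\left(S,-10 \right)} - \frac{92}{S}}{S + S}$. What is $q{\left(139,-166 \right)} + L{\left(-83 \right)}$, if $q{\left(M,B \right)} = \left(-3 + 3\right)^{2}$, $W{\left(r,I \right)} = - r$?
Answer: $- \frac{6981}{13778} \approx -0.50668$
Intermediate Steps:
$q{\left(M,B \right)} = 0$ ($q{\left(M,B \right)} = 0^{2} = 0$)
$L{\left(S \right)} = \frac{- S - \frac{92}{S}}{2 S}$ ($L{\left(S \right)} = \frac{- S - \frac{92}{S}}{S + S} = \frac{- S - \frac{92}{S}}{2 S}$)
$q{\left(139,-166 \right)} + L{\left(-83 \right)} = 0 - \left(\frac{1}{2} + \frac{46}{6889}\right) = 0 - \frac{6981}{13778} = - \frac{6981}{13778}$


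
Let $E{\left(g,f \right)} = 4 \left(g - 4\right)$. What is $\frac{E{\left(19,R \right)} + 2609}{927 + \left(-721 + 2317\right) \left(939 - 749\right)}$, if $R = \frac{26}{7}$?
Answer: $\frac{2669}{304167} \approx 0.0087748$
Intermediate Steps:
$R = \frac{26}{7}$ ($R = 26 \cdot \frac{1}{7} = \frac{26}{7} \approx 3.7143$)
$E{\left(g,f \right)} = -16 + 4 g$ ($E{\left(g,f \right)} = 4 \left(-4 + g\right) = -16 + 4 g$)
$\frac{E{\left(19,R \right)} + 2609}{927 + \left(-721 + 2317\right) \left(939 - 749\right)} = \frac{\left(-16 + 4 \cdot 19\right) + 2609}{927 + \left(-721 + 2317\right) \left(939 - 749\right)} = \frac{\left(-16 + 76\right) + 2609}{927 + 1596 \cdot 190} = \frac{60 + 2609}{927 + 303240} = \frac{2669}{304167}$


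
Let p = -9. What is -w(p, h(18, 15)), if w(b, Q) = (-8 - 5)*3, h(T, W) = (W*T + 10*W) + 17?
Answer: 39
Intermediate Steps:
h(T, W) = 17 + 10*W + T*W (h(T, W) = (T*W + 10*W) + 17 = (10*W + T*W) + 17 = 17 + 10*W + T*W)
w(b, Q) = -39 (w(b, Q) = -13*3 = -39)
-w(p, h(18, 15)) = -1*(-39) = 39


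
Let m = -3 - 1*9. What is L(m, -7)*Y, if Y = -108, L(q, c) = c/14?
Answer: 54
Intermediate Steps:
m = -12 (m = -3 - 9 = -12)
L(q, c) = c/14 (L(q, c) = c*(1/14) = c/14)
L(m, -7)*Y = ((1/14)*(-7))*(-108) = -1/2*(-108) = 54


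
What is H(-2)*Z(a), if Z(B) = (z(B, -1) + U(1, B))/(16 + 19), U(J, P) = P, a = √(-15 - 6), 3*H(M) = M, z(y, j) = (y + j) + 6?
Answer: -2/21 - 4*I*√21/105 ≈ -0.095238 - 0.17457*I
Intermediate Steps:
z(y, j) = 6 + j + y (z(y, j) = (j + y) + 6 = 6 + j + y)
H(M) = M/3
a = I*√21 (a = √(-21) = I*√21 ≈ 4.5826*I)
Z(B) = ⅐ + 2*B/35 (Z(B) = ((6 - 1 + B) + B)/(16 + 19) = ((5 + B) + B)/35 = (5 + 2*B)*(1/35) = ⅐ + 2*B/35)
H(-2)*Z(a) = ((⅓)*(-2))*(⅐ + 2*(I*√21)/35) = -2*(⅐ + 2*I*√21/35)/3 = -2/21 - 4*I*√21/105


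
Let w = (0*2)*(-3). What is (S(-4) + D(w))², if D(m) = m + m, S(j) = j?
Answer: 16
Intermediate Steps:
w = 0 (w = 0*(-3) = 0)
D(m) = 2*m
(S(-4) + D(w))² = (-4 + 2*0)² = (-4 + 0)² = (-4)² = 16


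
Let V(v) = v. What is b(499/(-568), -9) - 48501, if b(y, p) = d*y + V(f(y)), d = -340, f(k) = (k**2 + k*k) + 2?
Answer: -7775038247/161312 ≈ -48199.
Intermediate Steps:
f(k) = 2 + 2*k**2 (f(k) = (k**2 + k**2) + 2 = 2*k**2 + 2 = 2 + 2*k**2)
b(y, p) = 2 - 340*y + 2*y**2 (b(y, p) = -340*y + (2 + 2*y**2) = 2 - 340*y + 2*y**2)
b(499/(-568), -9) - 48501 = (2 - 169660/(-568) + 2*(499/(-568))**2) - 48501 = (2 - 169660*(-1)/568 + 2*(499*(-1/568))**2) - 48501 = (2 - 340*(-499/568) + 2*(-499/568)**2) - 48501 = (2 + 42415/142 + 2*(249001/322624)) - 48501 = (2 + 42415/142 + 249001/161312) - 48501 = 48755065/161312 - 48501 = -7775038247/161312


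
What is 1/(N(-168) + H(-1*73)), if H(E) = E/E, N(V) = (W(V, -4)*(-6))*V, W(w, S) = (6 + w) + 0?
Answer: -1/163295 ≈ -6.1239e-6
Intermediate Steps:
W(w, S) = 6 + w
N(V) = V*(-36 - 6*V) (N(V) = ((6 + V)*(-6))*V = (-36 - 6*V)*V = V*(-36 - 6*V))
H(E) = 1
1/(N(-168) + H(-1*73)) = 1/(-6*(-168)*(6 - 168) + 1) = 1/(-6*(-168)*(-162) + 1) = 1/(-163296 + 1) = 1/(-163295) = -1/163295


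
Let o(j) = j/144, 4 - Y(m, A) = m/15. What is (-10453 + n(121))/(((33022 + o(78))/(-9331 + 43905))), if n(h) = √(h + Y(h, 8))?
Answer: -8673648528/792541 + 276592*√26310/3962705 ≈ -10933.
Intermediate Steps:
Y(m, A) = 4 - m/15
o(j) = j/144 (o(j) = j*(1/144) = j/144)
n(h) = √(4 + 14*h/15) (n(h) = √(h + (4 - h/15)) = √(4 + 14*h/15))
(-10453 + n(121))/(((33022 + o(78))/(-9331 + 43905))) = (-10453 + √(900 + 210*121)/15)/(((33022 + (1/144)*78)/(-9331 + 43905))) = (-10453 + √(900 + 25410)/15)/(((33022 + 13/24)/34574)) = (-10453 + √26310/15)/(((792541/24)*(1/34574))) = (-10453 + √26310/15)/(792541/829776) = (-10453 + √26310/15)*(829776/792541) = -8673648528/792541 + 276592*√26310/3962705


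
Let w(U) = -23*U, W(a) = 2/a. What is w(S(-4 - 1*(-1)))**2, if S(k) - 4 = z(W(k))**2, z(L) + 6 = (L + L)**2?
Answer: 1653560896/6561 ≈ 2.5203e+5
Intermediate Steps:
z(L) = -6 + 4*L**2 (z(L) = -6 + (L + L)**2 = -6 + (2*L)**2 = -6 + 4*L**2)
S(k) = 4 + (-6 + 16/k**2)**2 (S(k) = 4 + (-6 + 4*(2/k)**2)**2 = 4 + (-6 + 4*(4/k**2))**2 = 4 + (-6 + 16/k**2)**2)
w(S(-4 - 1*(-1)))**2 = (-23*(40 - 192/(-4 - 1*(-1))**2 + 256/(-4 - 1*(-1))**4))**2 = (-23*(40 - 192/(-4 + 1)**2 + 256/(-4 + 1)**4))**2 = (-23*(40 - 192/(-3)**2 + 256/(-3)**4))**2 = (-23*(40 - 192*1/9 + 256*(1/81)))**2 = (-23*(40 - 64/3 + 256/81))**2 = (-23*1768/81)**2 = (-40664/81)**2 = 1653560896/6561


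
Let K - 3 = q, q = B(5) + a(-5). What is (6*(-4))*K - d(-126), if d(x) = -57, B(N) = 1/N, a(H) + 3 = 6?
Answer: -459/5 ≈ -91.800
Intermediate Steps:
a(H) = 3 (a(H) = -3 + 6 = 3)
q = 16/5 (q = 1/5 + 3 = 16/5 ≈ 3.2000)
K = 31/5 (K = 3 + 16/5 = 31/5 ≈ 6.2000)
(6*(-4))*K - d(-126) = (6*(-4))*(31/5) - 1*(-57) = -24*31/5 + 57 = -744/5 + 57 = -459/5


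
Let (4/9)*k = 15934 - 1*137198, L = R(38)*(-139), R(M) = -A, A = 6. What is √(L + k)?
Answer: I*√272010 ≈ 521.55*I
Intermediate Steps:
R(M) = -6 (R(M) = -1*6 = -6)
L = 834 (L = -6*(-139) = 834)
k = -272844 (k = 9*(15934 - 1*137198)/4 = 9*(15934 - 137198)/4 = (9/4)*(-121264) = -272844)
√(L + k) = √(834 - 272844) = √(-272010) = I*√272010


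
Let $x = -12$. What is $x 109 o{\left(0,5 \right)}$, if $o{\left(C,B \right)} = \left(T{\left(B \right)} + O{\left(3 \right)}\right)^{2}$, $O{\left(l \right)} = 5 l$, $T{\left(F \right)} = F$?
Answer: $-523200$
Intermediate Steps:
$o{\left(C,B \right)} = \left(15 + B\right)^{2}$ ($o{\left(C,B \right)} = \left(B + 5 \cdot 3\right)^{2} = \left(B + 15\right)^{2} = \left(15 + B\right)^{2}$)
$x 109 o{\left(0,5 \right)} = - 12 \cdot 109 \left(15 + 5\right)^{2} = - 12 \cdot 109 \cdot 20^{2} = - 12 \cdot 109 \cdot 400 = \left(-12\right) 43600 = -523200$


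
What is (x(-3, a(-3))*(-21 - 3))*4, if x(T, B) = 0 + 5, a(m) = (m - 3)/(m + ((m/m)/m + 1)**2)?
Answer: -480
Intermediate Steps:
a(m) = (-3 + m)/(m + (1 + 1/m)**2) (a(m) = (-3 + m)/(m + (1/m + 1)**2) = (-3 + m)/(m + (1 + 1/m)**2))
x(T, B) = 5
(x(-3, a(-3))*(-21 - 3))*4 = (5*(-21 - 3))*4 = (5*(-24))*4 = -120*4 = -480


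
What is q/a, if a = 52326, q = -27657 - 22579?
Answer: -1322/1377 ≈ -0.96006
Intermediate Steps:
q = -50236
q/a = -50236/52326 = -50236*1/52326 = -1322/1377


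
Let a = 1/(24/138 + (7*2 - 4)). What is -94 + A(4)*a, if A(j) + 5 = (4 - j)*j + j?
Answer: -22019/234 ≈ -94.098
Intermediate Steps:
A(j) = -5 + j + j*(4 - j) (A(j) = -5 + ((4 - j)*j + j) = -5 + (j*(4 - j) + j) = -5 + (j + j*(4 - j)) = -5 + j + j*(4 - j))
a = 23/234 (a = 1/(24*(1/138) + (14 - 4)) = 1/(4/23 + 10) = 1/(234/23) = 23/234 ≈ 0.098291)
-94 + A(4)*a = -94 + (-5 - 1*4² + 5*4)*(23/234) = -94 + (-5 - 1*16 + 20)*(23/234) = -94 + (-5 - 16 + 20)*(23/234) = -94 - 1*23/234 = -94 - 23/234 = -22019/234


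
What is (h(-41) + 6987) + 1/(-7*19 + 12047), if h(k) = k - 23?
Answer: 82480623/11914 ≈ 6923.0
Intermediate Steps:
h(k) = -23 + k
(h(-41) + 6987) + 1/(-7*19 + 12047) = ((-23 - 41) + 6987) + 1/(-7*19 + 12047) = (-64 + 6987) + 1/(-133 + 12047) = 6923 + 1/11914 = 82480623/11914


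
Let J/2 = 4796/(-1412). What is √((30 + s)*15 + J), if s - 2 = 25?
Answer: √105694201/353 ≈ 29.124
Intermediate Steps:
s = 27 (s = 2 + 25 = 27)
J = -2398/353 (J = 2*(4796/(-1412)) = 2*(4796*(-1/1412)) = 2*(-1199/353) = -2398/353 ≈ -6.7932)
√((30 + s)*15 + J) = √((30 + 27)*15 - 2398/353) = √(57*15 - 2398/353) = √(855 - 2398/353) = √(299417/353) = √105694201/353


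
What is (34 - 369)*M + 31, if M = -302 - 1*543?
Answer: 283106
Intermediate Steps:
M = -845 (M = -302 - 543 = -845)
(34 - 369)*M + 31 = (34 - 369)*(-845) + 31 = -335*(-845) + 31 = 283075 + 31 = 283106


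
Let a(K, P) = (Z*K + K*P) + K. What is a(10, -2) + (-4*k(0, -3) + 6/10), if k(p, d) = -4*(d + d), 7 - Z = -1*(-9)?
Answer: -627/5 ≈ -125.40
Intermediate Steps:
Z = -2 (Z = 7 - (-1)*(-9) = 7 - 1*9 = 7 - 9 = -2)
k(p, d) = -8*d
a(K, P) = -K + K*P (a(K, P) = (-2*K + K*P) + K = -K + K*P)
a(10, -2) + (-4*k(0, -3) + 6/10) = 10*(-1 - 2) + (-(-32)*(-3) + 6/10) = 10*(-3) + (-4*24 + 6*(⅒)) = -30 + (-96 + ⅗) = -30 - 477/5 = -627/5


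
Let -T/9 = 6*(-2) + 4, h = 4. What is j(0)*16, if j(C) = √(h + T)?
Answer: 32*√19 ≈ 139.48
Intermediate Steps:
T = 72 (T = -9*(6*(-2) + 4) = -9*(-12 + 4) = -9*(-8) = 72)
j(C) = 2*√19 (j(C) = √(4 + 72) = √76 = 2*√19)
j(0)*16 = (2*√19)*16 = 32*√19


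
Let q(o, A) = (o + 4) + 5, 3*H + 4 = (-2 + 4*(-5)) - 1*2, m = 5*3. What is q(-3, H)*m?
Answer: 90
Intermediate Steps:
m = 15
H = -28/3 (H = -4/3 + ((-2 + 4*(-5)) - 1*2)/3 = -4/3 + ((-2 - 20) - 2)/3 = -4/3 + (-22 - 2)/3 = -4/3 + (⅓)*(-24) = -4/3 - 8 = -28/3 ≈ -9.3333)
q(o, A) = 9 + o (q(o, A) = (4 + o) + 5 = 9 + o)
q(-3, H)*m = (9 - 3)*15 = 6*15 = 90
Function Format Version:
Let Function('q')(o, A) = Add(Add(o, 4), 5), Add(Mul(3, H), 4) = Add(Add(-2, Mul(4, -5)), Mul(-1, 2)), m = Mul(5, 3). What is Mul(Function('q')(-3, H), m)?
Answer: 90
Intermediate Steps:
m = 15
H = Rational(-28, 3) (H = Add(Rational(-4, 3), Mul(Rational(1, 3), Add(Add(-2, Mul(4, -5)), Mul(-1, 2)))) = Add(Rational(-4, 3), Mul(Rational(1, 3), Add(Add(-2, -20), -2))) = Add(Rational(-4, 3), Mul(Rational(1, 3), Add(-22, -2))) = Add(Rational(-4, 3), Mul(Rational(1, 3), -24)) = Add(Rational(-4, 3), -8) = Rational(-28, 3) ≈ -9.3333)
Function('q')(o, A) = Add(9, o) (Function('q')(o, A) = Add(Add(4, o), 5) = Add(9, o))
Mul(Function('q')(-3, H), m) = Mul(Add(9, -3), 15) = Mul(6, 15) = 90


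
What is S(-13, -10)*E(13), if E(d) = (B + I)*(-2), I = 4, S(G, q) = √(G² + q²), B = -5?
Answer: 2*√269 ≈ 32.802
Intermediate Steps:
E(d) = 2 (E(d) = (-5 + 4)*(-2) = -1*(-2) = 2)
S(-13, -10)*E(13) = √((-13)² + (-10)²)*2 = √(169 + 100)*2 = √269*2 = 2*√269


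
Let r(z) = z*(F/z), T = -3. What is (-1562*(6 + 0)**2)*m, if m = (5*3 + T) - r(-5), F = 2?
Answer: -562320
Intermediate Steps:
r(z) = 2 (r(z) = z*(2/z) = 2)
m = 10 (m = (5*3 - 3) - 1*2 = (15 - 3) - 2 = 12 - 2 = 10)
(-1562*(6 + 0)**2)*m = -1562*(6 + 0)**2*10 = -1562*6**2*10 = -1562*36*10 = -56232*10 = -562320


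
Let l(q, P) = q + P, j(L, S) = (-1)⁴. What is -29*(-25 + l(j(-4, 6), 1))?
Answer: 667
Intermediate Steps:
j(L, S) = 1
l(q, P) = P + q
-29*(-25 + l(j(-4, 6), 1)) = -29*(-25 + (1 + 1)) = -29*(-25 + 2) = -29*(-23) = 667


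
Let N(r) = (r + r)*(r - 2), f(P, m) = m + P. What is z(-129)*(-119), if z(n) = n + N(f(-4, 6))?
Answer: 15351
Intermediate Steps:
f(P, m) = P + m
N(r) = 2*r*(-2 + r) (N(r) = (2*r)*(-2 + r) = 2*r*(-2 + r))
z(n) = n (z(n) = n + 2*(-4 + 6)*(-2 + (-4 + 6)) = n + 2*2*(-2 + 2) = n + 2*2*0 = n + 0 = n)
z(-129)*(-119) = -129*(-119) = 15351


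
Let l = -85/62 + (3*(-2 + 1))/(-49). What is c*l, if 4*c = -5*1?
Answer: 19895/12152 ≈ 1.6372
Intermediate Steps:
c = -5/4 (c = (-5*1)/4 = (¼)*(-5) = -5/4 ≈ -1.2500)
l = -3979/3038 (l = -85*1/62 + (3*(-1))*(-1/49) = -85/62 - 3*(-1/49) = -85/62 + 3/49 = -3979/3038 ≈ -1.3097)
c*l = -5/4*(-3979/3038) = 19895/12152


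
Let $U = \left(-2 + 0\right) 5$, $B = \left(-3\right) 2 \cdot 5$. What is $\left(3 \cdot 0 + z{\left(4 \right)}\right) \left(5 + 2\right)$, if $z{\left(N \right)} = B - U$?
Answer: $-140$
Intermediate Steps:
$B = -30$ ($B = \left(-6\right) 5 = -30$)
$U = -10$ ($U = \left(-2\right) 5 = -10$)
$z{\left(N \right)} = -20$ ($z{\left(N \right)} = -30 - -10 = -30 + 10 = -20$)
$\left(3 \cdot 0 + z{\left(4 \right)}\right) \left(5 + 2\right) = \left(3 \cdot 0 - 20\right) \left(5 + 2\right) = \left(0 - 20\right) 7 = \left(-20\right) 7 = -140$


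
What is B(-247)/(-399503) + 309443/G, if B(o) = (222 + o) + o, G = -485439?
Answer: -123491367421/193934336817 ≈ -0.63677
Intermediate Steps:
B(o) = 222 + 2*o
B(-247)/(-399503) + 309443/G = (222 + 2*(-247))/(-399503) + 309443/(-485439) = (222 - 494)*(-1/399503) + 309443*(-1/485439) = -272*(-1/399503) - 309443/485439 = 272/399503 - 309443/485439 = -123491367421/193934336817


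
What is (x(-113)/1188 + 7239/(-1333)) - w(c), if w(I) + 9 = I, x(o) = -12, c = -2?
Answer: 733643/131967 ≈ 5.5593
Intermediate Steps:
w(I) = -9 + I
(x(-113)/1188 + 7239/(-1333)) - w(c) = (-12/1188 + 7239/(-1333)) - (-9 - 2) = (-12*1/1188 + 7239*(-1/1333)) - 1*(-11) = (-1/99 - 7239/1333) + 11 = -717994/131967 + 11 = 733643/131967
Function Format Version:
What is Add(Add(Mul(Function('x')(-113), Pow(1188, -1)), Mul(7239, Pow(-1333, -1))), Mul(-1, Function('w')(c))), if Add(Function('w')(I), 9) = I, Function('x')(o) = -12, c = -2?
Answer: Rational(733643, 131967) ≈ 5.5593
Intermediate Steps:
Function('w')(I) = Add(-9, I)
Add(Add(Mul(Function('x')(-113), Pow(1188, -1)), Mul(7239, Pow(-1333, -1))), Mul(-1, Function('w')(c))) = Add(Add(Mul(-12, Pow(1188, -1)), Mul(7239, Pow(-1333, -1))), Mul(-1, Add(-9, -2))) = Add(Add(Mul(-12, Rational(1, 1188)), Mul(7239, Rational(-1, 1333))), Mul(-1, -11)) = Add(Add(Rational(-1, 99), Rational(-7239, 1333)), 11) = Add(Rational(-717994, 131967), 11) = Rational(733643, 131967)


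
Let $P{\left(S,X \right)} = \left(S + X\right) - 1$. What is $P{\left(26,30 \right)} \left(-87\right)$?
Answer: $-4785$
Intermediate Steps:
$P{\left(S,X \right)} = -1 + S + X$
$P{\left(26,30 \right)} \left(-87\right) = \left(-1 + 26 + 30\right) \left(-87\right) = 55 \left(-87\right) = -4785$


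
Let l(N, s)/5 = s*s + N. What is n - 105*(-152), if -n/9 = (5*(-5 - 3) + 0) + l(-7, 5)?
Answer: 15510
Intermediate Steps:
l(N, s) = 5*N + 5*s² (l(N, s) = 5*(s*s + N) = 5*(s² + N) = 5*(N + s²) = 5*N + 5*s²)
n = -450 (n = -9*((5*(-5 - 3) + 0) + (5*(-7) + 5*5²)) = -9*((5*(-8) + 0) + (-35 + 5*25)) = -9*((-40 + 0) + (-35 + 125)) = -9*(-40 + 90) = -9*50 = -450)
n - 105*(-152) = -450 - 105*(-152) = -450 + 15960 = 15510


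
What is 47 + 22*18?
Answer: 443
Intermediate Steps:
47 + 22*18 = 47 + 396 = 443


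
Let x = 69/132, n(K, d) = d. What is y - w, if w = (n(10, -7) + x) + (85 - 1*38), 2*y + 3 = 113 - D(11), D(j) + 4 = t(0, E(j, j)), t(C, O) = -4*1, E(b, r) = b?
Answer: 813/44 ≈ 18.477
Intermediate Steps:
t(C, O) = -4
D(j) = -8 (D(j) = -4 - 4 = -8)
x = 23/44 (x = 69*(1/132) = 23/44 ≈ 0.52273)
y = 59 (y = -3/2 + (113 - 1*(-8))/2 = -3/2 + (113 + 8)/2 = -3/2 + (1/2)*121 = -3/2 + 121/2 = 59)
w = 1783/44 (w = (-7 + 23/44) + (85 - 1*38) = -285/44 + (85 - 38) = -285/44 + 47 = 1783/44 ≈ 40.523)
y - w = 59 - 1*1783/44 = 59 - 1783/44 = 813/44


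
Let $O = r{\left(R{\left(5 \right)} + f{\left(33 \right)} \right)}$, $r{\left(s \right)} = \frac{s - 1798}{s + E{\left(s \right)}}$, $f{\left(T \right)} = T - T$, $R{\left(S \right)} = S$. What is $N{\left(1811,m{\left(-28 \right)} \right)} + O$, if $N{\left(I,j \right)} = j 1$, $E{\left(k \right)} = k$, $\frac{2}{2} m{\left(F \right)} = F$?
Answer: $- \frac{2073}{10} \approx -207.3$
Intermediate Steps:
$m{\left(F \right)} = F$
$f{\left(T \right)} = 0$
$N{\left(I,j \right)} = j$
$r{\left(s \right)} = \frac{-1798 + s}{2 s}$ ($r{\left(s \right)} = \frac{s - 1798}{s + s} = \frac{-1798 + s}{2 s}$)
$O = - \frac{1793}{10}$ ($O = \frac{-1798 + \left(5 + 0\right)}{2 \left(5 + 0\right)} = \frac{-1798 + 5}{2 \cdot 5} = \frac{1}{2} \cdot \frac{1}{5} \left(-1793\right) = - \frac{1793}{10} \approx -179.3$)
$N{\left(1811,m{\left(-28 \right)} \right)} + O = -28 - \frac{1793}{10} = - \frac{2073}{10}$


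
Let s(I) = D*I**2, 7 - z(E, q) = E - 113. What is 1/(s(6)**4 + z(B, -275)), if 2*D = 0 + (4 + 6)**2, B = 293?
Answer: 1/10497599999827 ≈ 9.5260e-14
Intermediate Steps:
z(E, q) = 120 - E (z(E, q) = 7 - (E - 113) = 7 - (-113 + E) = 7 + (113 - E) = 120 - E)
D = 50 (D = (0 + (4 + 6)**2)/2 = (0 + 10**2)/2 = (0 + 100)/2 = (1/2)*100 = 50)
s(I) = 50*I**2
1/(s(6)**4 + z(B, -275)) = 1/((50*6**2)**4 + (120 - 1*293)) = 1/((50*36)**4 + (120 - 293)) = 1/(1800**4 - 173) = 1/(10497600000000 - 173) = 1/10497599999827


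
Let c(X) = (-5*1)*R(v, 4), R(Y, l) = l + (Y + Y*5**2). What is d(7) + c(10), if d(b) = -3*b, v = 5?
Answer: -691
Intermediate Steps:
R(Y, l) = l + 26*Y (R(Y, l) = l + (Y + Y*25) = l + (Y + 25*Y) = l + 26*Y)
c(X) = -670 (c(X) = (-5*1)*(4 + 26*5) = -5*(4 + 130) = -5*134 = -670)
d(7) + c(10) = -3*7 - 670 = -21 - 670 = -691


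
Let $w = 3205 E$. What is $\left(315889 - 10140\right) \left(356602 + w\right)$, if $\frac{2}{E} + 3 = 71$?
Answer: $\frac{3708023892077}{34} \approx 1.0906 \cdot 10^{11}$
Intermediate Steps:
$E = \frac{1}{34}$ ($E = \frac{2}{-3 + 71} = \frac{2}{68} = 2 \cdot \frac{1}{68} = \frac{1}{34} \approx 0.029412$)
$w = \frac{3205}{34}$ ($w = 3205 \cdot \frac{1}{34} = \frac{3205}{34} \approx 94.265$)
$\left(315889 - 10140\right) \left(356602 + w\right) = \left(315889 - 10140\right) \left(356602 + \frac{3205}{34}\right) = 305749 \cdot \frac{12127673}{34} = \frac{3708023892077}{34}$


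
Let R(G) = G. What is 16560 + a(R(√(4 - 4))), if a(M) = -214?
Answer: 16346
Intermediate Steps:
16560 + a(R(√(4 - 4))) = 16560 - 214 = 16346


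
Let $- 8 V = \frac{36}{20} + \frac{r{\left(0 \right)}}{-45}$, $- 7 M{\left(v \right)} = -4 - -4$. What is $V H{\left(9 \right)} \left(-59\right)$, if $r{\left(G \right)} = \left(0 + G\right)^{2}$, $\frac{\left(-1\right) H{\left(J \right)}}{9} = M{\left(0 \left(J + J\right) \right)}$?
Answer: $0$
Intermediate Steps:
$M{\left(v \right)} = 0$ ($M{\left(v \right)} = - \frac{-4 - -4}{7} = - \frac{-4 + 4}{7} = \left(- \frac{1}{7}\right) 0 = 0$)
$H{\left(J \right)} = 0$ ($H{\left(J \right)} = \left(-9\right) 0 = 0$)
$r{\left(G \right)} = G^{2}$
$V = - \frac{9}{40}$ ($V = - \frac{\frac{36}{20} + \frac{0^{2}}{-45}}{8} = - \frac{36 \cdot \frac{1}{20} + 0 \left(- \frac{1}{45}\right)}{8} = - \frac{\frac{9}{5} + 0}{8} = \left(- \frac{1}{8}\right) \frac{9}{5} = - \frac{9}{40} \approx -0.225$)
$V H{\left(9 \right)} \left(-59\right) = \left(- \frac{9}{40}\right) 0 \left(-59\right) = 0 \left(-59\right) = 0$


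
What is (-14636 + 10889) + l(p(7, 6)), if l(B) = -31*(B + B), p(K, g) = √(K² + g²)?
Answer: -3747 - 62*√85 ≈ -4318.6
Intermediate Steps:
l(B) = -62*B
(-14636 + 10889) + l(p(7, 6)) = (-14636 + 10889) - 62*√(7² + 6²) = -3747 - 62*√(49 + 36) = -3747 - 62*√85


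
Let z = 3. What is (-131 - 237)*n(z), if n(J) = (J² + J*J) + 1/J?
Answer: -20240/3 ≈ -6746.7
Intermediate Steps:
n(J) = 1/J + 2*J² (n(J) = (J² + J²) + 1/J = 2*J² + 1/J = 1/J + 2*J²)
(-131 - 237)*n(z) = (-131 - 237)*((1 + 2*3³)/3) = -368*(1 + 2*27)/3 = -368*(1 + 54)/3 = -368*55/3 = -20240/3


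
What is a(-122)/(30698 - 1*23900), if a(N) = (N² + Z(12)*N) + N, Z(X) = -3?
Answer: 7564/3399 ≈ 2.2254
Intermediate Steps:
a(N) = N² - 2*N (a(N) = (N² - 3*N) + N = N² - 2*N)
a(-122)/(30698 - 1*23900) = (-122*(-2 - 122))/(30698 - 1*23900) = (-122*(-124))/(30698 - 23900) = 15128/6798 = 15128*(1/6798) = 7564/3399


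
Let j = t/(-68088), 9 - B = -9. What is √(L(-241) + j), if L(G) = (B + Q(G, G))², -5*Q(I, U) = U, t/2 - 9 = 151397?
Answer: √31712918243874/85110 ≈ 66.166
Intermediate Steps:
B = 18 (B = 9 - 1*(-9) = 9 + 9 = 18)
t = 302812 (t = 18 + 2*151397 = 18 + 302794 = 302812)
j = -75703/17022 (j = 302812/(-68088) = 302812*(-1/68088) = -75703/17022 ≈ -4.4474)
Q(I, U) = -U/5
L(G) = (18 - G/5)²
√(L(-241) + j) = √((-90 - 241)²/25 - 75703/17022) = √((1/25)*(-331)² - 75703/17022) = √((1/25)*109561 - 75703/17022) = √(109561/25 - 75703/17022) = √(1863054767/425550) = √31712918243874/85110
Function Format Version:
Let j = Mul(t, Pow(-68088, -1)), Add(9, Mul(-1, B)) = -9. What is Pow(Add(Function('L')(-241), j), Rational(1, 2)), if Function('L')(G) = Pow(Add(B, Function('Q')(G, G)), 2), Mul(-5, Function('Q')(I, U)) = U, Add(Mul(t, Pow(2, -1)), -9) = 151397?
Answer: Mul(Rational(1, 85110), Pow(31712918243874, Rational(1, 2))) ≈ 66.166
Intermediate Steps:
B = 18 (B = Add(9, Mul(-1, -9)) = Add(9, 9) = 18)
t = 302812 (t = Add(18, Mul(2, 151397)) = Add(18, 302794) = 302812)
j = Rational(-75703, 17022) (j = Mul(302812, Pow(-68088, -1)) = Mul(302812, Rational(-1, 68088)) = Rational(-75703, 17022) ≈ -4.4474)
Function('Q')(I, U) = Mul(Rational(-1, 5), U)
Function('L')(G) = Pow(Add(18, Mul(Rational(-1, 5), G)), 2)
Pow(Add(Function('L')(-241), j), Rational(1, 2)) = Pow(Add(Mul(Rational(1, 25), Pow(Add(-90, -241), 2)), Rational(-75703, 17022)), Rational(1, 2)) = Pow(Add(Mul(Rational(1, 25), Pow(-331, 2)), Rational(-75703, 17022)), Rational(1, 2)) = Pow(Add(Mul(Rational(1, 25), 109561), Rational(-75703, 17022)), Rational(1, 2)) = Pow(Add(Rational(109561, 25), Rational(-75703, 17022)), Rational(1, 2)) = Pow(Rational(1863054767, 425550), Rational(1, 2)) = Mul(Rational(1, 85110), Pow(31712918243874, Rational(1, 2)))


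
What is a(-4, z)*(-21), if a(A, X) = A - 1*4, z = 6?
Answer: 168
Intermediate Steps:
a(A, X) = -4 + A (a(A, X) = A - 4 = -4 + A)
a(-4, z)*(-21) = (-4 - 4)*(-21) = -8*(-21) = 168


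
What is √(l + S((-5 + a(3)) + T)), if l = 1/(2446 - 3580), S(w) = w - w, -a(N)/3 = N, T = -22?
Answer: I*√14/126 ≈ 0.029696*I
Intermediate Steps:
a(N) = -3*N
S(w) = 0
l = -1/1134 (l = 1/(-1134) = -1/1134 ≈ -0.00088183)
√(l + S((-5 + a(3)) + T)) = √(-1/1134 + 0) = √(-1/1134) = I*√14/126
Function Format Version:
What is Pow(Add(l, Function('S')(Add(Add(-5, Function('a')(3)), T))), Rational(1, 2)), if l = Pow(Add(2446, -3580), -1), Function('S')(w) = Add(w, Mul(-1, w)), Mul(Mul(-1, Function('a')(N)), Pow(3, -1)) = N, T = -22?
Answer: Mul(Rational(1, 126), I, Pow(14, Rational(1, 2))) ≈ Mul(0.029696, I)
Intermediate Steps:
Function('a')(N) = Mul(-3, N)
Function('S')(w) = 0
l = Rational(-1, 1134) (l = Pow(-1134, -1) = Rational(-1, 1134) ≈ -0.00088183)
Pow(Add(l, Function('S')(Add(Add(-5, Function('a')(3)), T))), Rational(1, 2)) = Pow(Add(Rational(-1, 1134), 0), Rational(1, 2)) = Pow(Rational(-1, 1134), Rational(1, 2)) = Mul(Rational(1, 126), I, Pow(14, Rational(1, 2)))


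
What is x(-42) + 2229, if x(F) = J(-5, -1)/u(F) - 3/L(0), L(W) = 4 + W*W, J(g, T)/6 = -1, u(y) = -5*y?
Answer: 311951/140 ≈ 2228.2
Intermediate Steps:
J(g, T) = -6 (J(g, T) = 6*(-1) = -6)
L(W) = 4 + W²
x(F) = -¾ + 6/(5*F) (x(F) = -6*(-1/(5*F)) - 3/(4 + 0²) = -(-6)/(5*F) - 3/(4 + 0) = 6/(5*F) - 3/4 = 6/(5*F) - 3*¼ = 6/(5*F) - ¾ = -¾ + 6/(5*F))
x(-42) + 2229 = (3/20)*(8 - 5*(-42))/(-42) + 2229 = (3/20)*(-1/42)*(8 + 210) + 2229 = (3/20)*(-1/42)*218 + 2229 = -109/140 + 2229 = 311951/140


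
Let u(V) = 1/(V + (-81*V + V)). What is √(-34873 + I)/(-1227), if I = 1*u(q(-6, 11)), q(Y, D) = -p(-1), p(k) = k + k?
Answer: -I*√96729970/64622 ≈ -0.15219*I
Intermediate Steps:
p(k) = 2*k
q(Y, D) = 2 (q(Y, D) = -2*(-1) = -1*(-2) = 2)
u(V) = -1/(79*V) (u(V) = 1/(V - 80*V) = 1/(-79*V) = -1/(79*V))
I = -1/158 (I = 1*(-1/79/2) = 1*(-1/79*½) = 1*(-1/158) = -1/158 ≈ -0.0063291)
√(-34873 + I)/(-1227) = √(-34873 - 1/158)/(-1227) = √(-5509935/158)*(-1/1227) = (3*I*√96729970/158)*(-1/1227) = -I*√96729970/64622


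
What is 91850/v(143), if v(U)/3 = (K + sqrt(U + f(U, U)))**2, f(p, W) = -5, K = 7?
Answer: 17175950/23763 - 1285900*sqrt(138)/23763 ≈ 87.112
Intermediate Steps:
v(U) = 3*(7 + sqrt(-5 + U))**2 (v(U) = 3*(7 + sqrt(U - 5))**2 = 3*(7 + sqrt(-5 + U))**2)
91850/v(143) = 91850/((3*(7 + sqrt(-5 + 143))**2)) = 91850/((3*(7 + sqrt(138))**2)) = 91850*(1/(3*(7 + sqrt(138))**2)) = 91850/(3*(7 + sqrt(138))**2)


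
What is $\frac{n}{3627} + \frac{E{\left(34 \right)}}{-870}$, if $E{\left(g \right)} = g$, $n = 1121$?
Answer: $\frac{141992}{525915} \approx 0.26999$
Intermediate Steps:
$\frac{n}{3627} + \frac{E{\left(34 \right)}}{-870} = \frac{1121}{3627} + \frac{34}{-870} = 1121 \cdot \frac{1}{3627} + 34 \left(- \frac{1}{870}\right) = \frac{1121}{3627} - \frac{17}{435} = \frac{141992}{525915}$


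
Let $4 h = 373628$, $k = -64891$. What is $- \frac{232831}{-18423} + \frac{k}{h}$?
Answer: $\frac{20552558324}{1720837161} \approx 11.943$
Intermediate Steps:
$h = 93407$ ($h = \frac{1}{4} \cdot 373628 = 93407$)
$- \frac{232831}{-18423} + \frac{k}{h} = - \frac{232831}{-18423} - \frac{64891}{93407} = \left(-232831\right) \left(- \frac{1}{18423}\right) - \frac{64891}{93407} = \frac{232831}{18423} - \frac{64891}{93407} = \frac{20552558324}{1720837161}$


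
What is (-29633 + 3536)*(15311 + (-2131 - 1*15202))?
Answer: 52768134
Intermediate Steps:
(-29633 + 3536)*(15311 + (-2131 - 1*15202)) = -26097*(15311 + (-2131 - 15202)) = -26097*(15311 - 17333) = -26097*(-2022) = 52768134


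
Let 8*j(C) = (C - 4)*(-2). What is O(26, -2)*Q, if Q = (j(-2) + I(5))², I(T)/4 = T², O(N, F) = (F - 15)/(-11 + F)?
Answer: 700553/52 ≈ 13472.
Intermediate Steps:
O(N, F) = (-15 + F)/(-11 + F)
j(C) = 1 - C/4 (j(C) = ((C - 4)*(-2))/8 = ((-4 + C)*(-2))/8 = (8 - 2*C)/8 = 1 - C/4)
I(T) = 4*T²
Q = 41209/4 (Q = ((1 - ¼*(-2)) + 4*5²)² = ((1 + ½) + 4*25)² = (3/2 + 100)² = (203/2)² = 41209/4 ≈ 10302.)
O(26, -2)*Q = ((-15 - 2)/(-11 - 2))*(41209/4) = (-17/(-13))*(41209/4) = -1/13*(-17)*(41209/4) = (17/13)*(41209/4) = 700553/52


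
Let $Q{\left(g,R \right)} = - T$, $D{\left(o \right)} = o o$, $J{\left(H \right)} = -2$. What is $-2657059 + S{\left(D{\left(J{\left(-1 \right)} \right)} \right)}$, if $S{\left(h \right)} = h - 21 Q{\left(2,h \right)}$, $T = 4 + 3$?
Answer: $-2656908$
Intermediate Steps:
$T = 7$
$D{\left(o \right)} = o^{2}$
$Q{\left(g,R \right)} = -7$ ($Q{\left(g,R \right)} = \left(-1\right) 7 = -7$)
$S{\left(h \right)} = 147 + h$ ($S{\left(h \right)} = h - -147 = h + 147 = 147 + h$)
$-2657059 + S{\left(D{\left(J{\left(-1 \right)} \right)} \right)} = -2657059 + \left(147 + \left(-2\right)^{2}\right) = -2657059 + \left(147 + 4\right) = -2657059 + 151 = -2656908$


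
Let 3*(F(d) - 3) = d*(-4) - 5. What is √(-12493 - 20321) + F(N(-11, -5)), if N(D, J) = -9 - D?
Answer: -4/3 + 3*I*√3646 ≈ -1.3333 + 181.15*I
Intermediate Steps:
F(d) = 4/3 - 4*d/3 (F(d) = 3 + (d*(-4) - 5)/3 = 3 + (-4*d - 5)/3 = 3 + (-5 - 4*d)/3 = 3 + (-5/3 - 4*d/3) = 4/3 - 4*d/3)
√(-12493 - 20321) + F(N(-11, -5)) = √(-12493 - 20321) + (4/3 - 4*(-9 - 1*(-11))/3) = √(-32814) + (4/3 - 4*(-9 + 11)/3) = 3*I*√3646 + (4/3 - 4/3*2) = 3*I*√3646 + (4/3 - 8/3) = 3*I*√3646 - 4/3 = -4/3 + 3*I*√3646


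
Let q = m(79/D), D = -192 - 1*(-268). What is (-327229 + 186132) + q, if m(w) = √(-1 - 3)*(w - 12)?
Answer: -141097 - 833*I/38 ≈ -1.411e+5 - 21.921*I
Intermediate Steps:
D = 76 (D = -192 + 268 = 76)
m(w) = 2*I*(-12 + w) (m(w) = √(-4)*(-12 + w) = (2*I)*(-12 + w) = 2*I*(-12 + w))
q = -833*I/38 (q = 2*I*(-12 + 79/76) = 2*I*(-833/76) = -833*I/38 ≈ -21.921*I)
(-327229 + 186132) + q = (-327229 + 186132) - 833*I/38 = -141097 - 833*I/38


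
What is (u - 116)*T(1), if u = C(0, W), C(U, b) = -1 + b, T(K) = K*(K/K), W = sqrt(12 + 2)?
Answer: -117 + sqrt(14) ≈ -113.26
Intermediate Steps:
W = sqrt(14) ≈ 3.7417
T(K) = K (T(K) = K*1 = K)
u = -1 + sqrt(14) ≈ 2.7417
(u - 116)*T(1) = ((-1 + sqrt(14)) - 116)*1 = (-117 + sqrt(14))*1 = -117 + sqrt(14)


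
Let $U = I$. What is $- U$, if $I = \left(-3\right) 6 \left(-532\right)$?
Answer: $-9576$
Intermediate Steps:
$I = 9576$ ($I = \left(-18\right) \left(-532\right) = 9576$)
$U = 9576$
$- U = \left(-1\right) 9576 = -9576$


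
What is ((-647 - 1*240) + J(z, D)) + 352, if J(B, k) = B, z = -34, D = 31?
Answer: -569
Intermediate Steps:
((-647 - 1*240) + J(z, D)) + 352 = ((-647 - 1*240) - 34) + 352 = ((-647 - 240) - 34) + 352 = (-887 - 34) + 352 = -921 + 352 = -569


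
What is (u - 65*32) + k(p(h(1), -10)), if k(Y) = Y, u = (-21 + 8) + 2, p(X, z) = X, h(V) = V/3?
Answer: -6272/3 ≈ -2090.7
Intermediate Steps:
h(V) = V/3 (h(V) = V*(1/3) = V/3)
u = -11 (u = -13 + 2 = -11)
(u - 65*32) + k(p(h(1), -10)) = (-11 - 65*32) + (1/3)*1 = (-11 - 2080) + 1/3 = -2091 + 1/3 = -6272/3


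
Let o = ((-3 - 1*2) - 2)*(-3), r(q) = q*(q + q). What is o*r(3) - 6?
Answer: 372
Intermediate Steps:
r(q) = 2*q² (r(q) = q*(2*q) = 2*q²)
o = 21 (o = ((-3 - 2) - 2)*(-3) = (-5 - 2)*(-3) = -7*(-3) = 21)
o*r(3) - 6 = 21*(2*3²) - 6 = 21*(2*9) - 6 = 21*18 - 6 = 378 - 6 = 372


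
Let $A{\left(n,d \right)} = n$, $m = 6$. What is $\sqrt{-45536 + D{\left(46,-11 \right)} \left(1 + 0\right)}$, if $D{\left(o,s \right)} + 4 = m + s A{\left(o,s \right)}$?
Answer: $2 i \sqrt{11510} \approx 214.57 i$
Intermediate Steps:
$D{\left(o,s \right)} = 2 + o s$ ($D{\left(o,s \right)} = -4 + \left(6 + s o\right) = -4 + \left(6 + o s\right) = 2 + o s$)
$\sqrt{-45536 + D{\left(46,-11 \right)} \left(1 + 0\right)} = \sqrt{-45536 + \left(2 + 46 \left(-11\right)\right) \left(1 + 0\right)} = \sqrt{-45536 + \left(2 - 506\right) 1} = \sqrt{-45536 - 504} = \sqrt{-46040} = 2 i \sqrt{11510}$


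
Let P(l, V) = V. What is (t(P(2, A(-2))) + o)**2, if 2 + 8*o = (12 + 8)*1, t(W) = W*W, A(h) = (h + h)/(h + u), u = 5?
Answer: 21025/1296 ≈ 16.223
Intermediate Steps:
A(h) = 2*h/(5 + h) (A(h) = (h + h)/(h + 5) = (2*h)/(5 + h) = 2*h/(5 + h))
t(W) = W**2
o = 9/4 (o = -1/4 + ((12 + 8)*1)/8 = -1/4 + (20*1)/8 = -1/4 + (1/8)*20 = -1/4 + 5/2 = 9/4 ≈ 2.2500)
(t(P(2, A(-2))) + o)**2 = ((2*(-2)/(5 - 2))**2 + 9/4)**2 = ((2*(-2)/3)**2 + 9/4)**2 = ((2*(-2)*(1/3))**2 + 9/4)**2 = ((-4/3)**2 + 9/4)**2 = (16/9 + 9/4)**2 = (145/36)**2 = 21025/1296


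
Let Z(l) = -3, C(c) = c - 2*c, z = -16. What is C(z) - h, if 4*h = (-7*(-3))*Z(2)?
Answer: 127/4 ≈ 31.750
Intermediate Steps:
C(c) = -c
h = -63/4 (h = (-7*(-3)*(-3))/4 = (21*(-3))/4 = (¼)*(-63) = -63/4 ≈ -15.750)
C(z) - h = -1*(-16) - 1*(-63/4) = 16 + 63/4 = 127/4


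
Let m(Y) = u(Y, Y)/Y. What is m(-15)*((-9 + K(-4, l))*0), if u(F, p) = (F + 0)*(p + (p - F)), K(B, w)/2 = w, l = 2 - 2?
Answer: 0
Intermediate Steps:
l = 0
K(B, w) = 2*w
u(F, p) = F*(-F + 2*p)
m(Y) = Y (m(Y) = (Y*(-Y + 2*Y))/Y = (Y*Y)/Y = Y²/Y = Y)
m(-15)*((-9 + K(-4, l))*0) = -15*(-9 + 2*0)*0 = -15*(-9 + 0)*0 = -(-135)*0 = -15*0 = 0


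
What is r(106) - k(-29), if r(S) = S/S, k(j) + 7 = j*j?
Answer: -833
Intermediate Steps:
k(j) = -7 + j² (k(j) = -7 + j*j = -7 + j²)
r(S) = 1
r(106) - k(-29) = 1 - (-7 + (-29)²) = 1 - (-7 + 841) = 1 - 1*834 = 1 - 834 = -833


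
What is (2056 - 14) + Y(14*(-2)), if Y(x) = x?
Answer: 2014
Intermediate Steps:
(2056 - 14) + Y(14*(-2)) = (2056 - 14) + 14*(-2) = 2042 - 28 = 2014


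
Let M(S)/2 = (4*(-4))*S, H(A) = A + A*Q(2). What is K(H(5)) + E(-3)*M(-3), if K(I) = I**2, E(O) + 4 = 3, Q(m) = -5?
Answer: 304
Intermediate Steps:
H(A) = -4*A (H(A) = A + A*(-5) = A - 5*A = -4*A)
M(S) = -32*S (M(S) = 2*((4*(-4))*S) = 2*(-16*S) = -32*S)
E(O) = -1 (E(O) = -4 + 3 = -1)
K(H(5)) + E(-3)*M(-3) = (-4*5)**2 - (-32)*(-3) = (-20)**2 - 1*96 = 400 - 96 = 304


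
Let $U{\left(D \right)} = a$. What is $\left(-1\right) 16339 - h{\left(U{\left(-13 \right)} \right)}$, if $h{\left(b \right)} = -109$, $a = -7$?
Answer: $-16230$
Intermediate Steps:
$U{\left(D \right)} = -7$
$\left(-1\right) 16339 - h{\left(U{\left(-13 \right)} \right)} = \left(-1\right) 16339 - -109 = -16339 + 109 = -16230$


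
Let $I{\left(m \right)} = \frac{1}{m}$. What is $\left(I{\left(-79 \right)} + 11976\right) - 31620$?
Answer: $- \frac{1551877}{79} \approx -19644.0$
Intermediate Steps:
$\left(I{\left(-79 \right)} + 11976\right) - 31620 = \left(\frac{1}{-79} + 11976\right) - 31620 = \left(- \frac{1}{79} + 11976\right) - 31620 = \frac{946103}{79} - 31620 = - \frac{1551877}{79}$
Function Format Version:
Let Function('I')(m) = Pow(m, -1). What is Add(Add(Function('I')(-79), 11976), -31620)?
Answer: Rational(-1551877, 79) ≈ -19644.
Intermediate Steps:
Add(Add(Function('I')(-79), 11976), -31620) = Add(Add(Pow(-79, -1), 11976), -31620) = Add(Add(Rational(-1, 79), 11976), -31620) = Add(Rational(946103, 79), -31620) = Rational(-1551877, 79)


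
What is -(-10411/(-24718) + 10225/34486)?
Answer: -152943824/213106237 ≈ -0.71769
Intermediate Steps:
-(-10411/(-24718) + 10225/34486) = -(-10411*(-1/24718) + 10225*(1/34486)) = -(10411/24718 + 10225/34486) = -1*152943824/213106237 = -152943824/213106237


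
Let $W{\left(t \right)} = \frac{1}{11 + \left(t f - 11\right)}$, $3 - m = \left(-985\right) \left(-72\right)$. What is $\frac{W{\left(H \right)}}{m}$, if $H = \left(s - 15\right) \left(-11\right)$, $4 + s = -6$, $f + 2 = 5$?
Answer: $- \frac{1}{58506525} \approx -1.7092 \cdot 10^{-8}$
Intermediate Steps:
$f = 3$ ($f = -2 + 5 = 3$)
$s = -10$ ($s = -4 - 6 = -10$)
$m = -70917$ ($m = 3 - \left(-985\right) \left(-72\right) = 3 - 70920 = -70917$)
$H = 275$ ($H = \left(-10 - 15\right) \left(-11\right) = \left(-25\right) \left(-11\right) = 275$)
$W{\left(t \right)} = \frac{1}{3 t}$ ($W{\left(t \right)} = \frac{1}{11 + \left(t 3 - 11\right)} = \frac{1}{11 + \left(3 t - 11\right)} = \frac{1}{11 + \left(-11 + 3 t\right)} = \frac{1}{3 t}$)
$\frac{W{\left(H \right)}}{m} = \frac{\frac{1}{3} \cdot \frac{1}{275}}{-70917} = \frac{1}{3} \cdot \frac{1}{275} \left(- \frac{1}{70917}\right) = \frac{1}{825} \left(- \frac{1}{70917}\right) = - \frac{1}{58506525}$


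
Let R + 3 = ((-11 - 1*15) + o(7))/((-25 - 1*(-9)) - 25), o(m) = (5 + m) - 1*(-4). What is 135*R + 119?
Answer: -10376/41 ≈ -253.07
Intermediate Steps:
o(m) = 9 + m (o(m) = (5 + m) + 4 = 9 + m)
R = -113/41 (R = -3 + ((-11 - 1*15) + (9 + 7))/((-25 - 1*(-9)) - 25) = -3 + ((-11 - 15) + 16)/((-25 + 9) - 25) = -3 + (-26 + 16)/(-16 - 25) = -3 - 10/(-41) = -3 - 10*(-1/41) = -3 + 10/41 = -113/41 ≈ -2.7561)
135*R + 119 = 135*(-113/41) + 119 = -15255/41 + 119 = -10376/41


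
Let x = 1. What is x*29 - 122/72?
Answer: 983/36 ≈ 27.306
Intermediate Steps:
x*29 - 122/72 = 1*29 - 122/72 = 29 - 122*1/72 = 29 - 61/36 = 983/36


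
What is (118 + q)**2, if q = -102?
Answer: 256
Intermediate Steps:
(118 + q)**2 = (118 - 102)**2 = 16**2 = 256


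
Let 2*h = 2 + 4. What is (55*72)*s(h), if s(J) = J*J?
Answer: 35640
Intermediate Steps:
h = 3 (h = (2 + 4)/2 = (½)*6 = 3)
s(J) = J²
(55*72)*s(h) = (55*72)*3² = 3960*9 = 35640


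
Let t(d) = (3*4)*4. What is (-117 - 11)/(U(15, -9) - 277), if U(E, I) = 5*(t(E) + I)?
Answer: 64/41 ≈ 1.5610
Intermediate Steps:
t(d) = 48 (t(d) = 12*4 = 48)
U(E, I) = 240 + 5*I (U(E, I) = 5*(48 + I) = 240 + 5*I)
(-117 - 11)/(U(15, -9) - 277) = (-117 - 11)/((240 + 5*(-9)) - 277) = -128/((240 - 45) - 277) = -128/(195 - 277) = -128/(-82) = -128*(-1/82) = 64/41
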